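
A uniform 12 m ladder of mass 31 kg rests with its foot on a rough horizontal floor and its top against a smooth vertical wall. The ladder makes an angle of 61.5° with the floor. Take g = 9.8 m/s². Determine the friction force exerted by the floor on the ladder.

f ≈ 82.5 N

Torques about the foot: N_wall · 12 sin 61.5° = 31×9.8×6 cos 61.5° → N_wall = 82.475 N.
ΣF_x = 0: f_floor = N_wall = 82.475 N.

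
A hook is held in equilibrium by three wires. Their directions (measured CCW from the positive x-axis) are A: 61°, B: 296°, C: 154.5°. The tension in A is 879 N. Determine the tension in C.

Resolve: ΣF_x = 879 cos 61° + T_B cos 296° + T_C cos 154.5° = 0.
        ΣF_y = 879 sin 61° + T_B sin 296° + T_C sin 154.5° = 0.
The known terms sum to (426.1, 768.8) N, so 0.4384 T_B − 0.9026 T_C = -426.1 and -0.8988 T_B + 0.4305 T_C = -768.8.
Solving simultaneously: T_B = 1409 N, T_C = 1157 N.

T_C ≈ 1160 N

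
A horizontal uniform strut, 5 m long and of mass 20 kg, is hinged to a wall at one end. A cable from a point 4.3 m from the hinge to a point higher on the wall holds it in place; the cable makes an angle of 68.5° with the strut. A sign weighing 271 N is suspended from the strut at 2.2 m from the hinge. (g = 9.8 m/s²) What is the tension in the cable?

Take torques about the hinge: T sin 68.5° · 4.3 = 20×9.8×2.5 + 271×2.2 = 1086.2 N·m.
So T = 1086.2 / (0.9304 × 4.3) = 271.5 N.

T ≈ 271 N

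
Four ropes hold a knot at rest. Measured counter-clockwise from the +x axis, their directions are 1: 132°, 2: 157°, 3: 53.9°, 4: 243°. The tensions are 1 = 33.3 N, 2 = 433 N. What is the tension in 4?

T_4 ≈ 2870 N

Resolve: ΣF_x = 33.3 cos 132° + 433 cos 157° + T_3 cos 53.9° + T_4 cos 243° = 0.
        ΣF_y = 33.3 sin 132° + 433 sin 157° + T_3 sin 53.9° + T_4 sin 243° = 0.
The known terms sum to (-420.9, 193.9) N, so 0.5892 T_3 − 0.4540 T_4 = 420.9 and 0.8080 T_3 − 0.8910 T_4 = -193.9.
Solving simultaneously: T_3 = 2928 N, T_4 = 2873 N.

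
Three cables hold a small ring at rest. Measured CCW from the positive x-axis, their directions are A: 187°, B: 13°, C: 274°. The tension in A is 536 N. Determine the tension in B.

Resolve: ΣF_x = 536 cos 187° + T_B cos 13° + T_C cos 274° = 0.
        ΣF_y = 536 sin 187° + T_B sin 13° + T_C sin 274° = 0.
The known terms sum to (-532, -65.32) N, so 0.9744 T_B + 0.0698 T_C = 532 and 0.2250 T_B − 0.9976 T_C = 65.32.
Solving simultaneously: T_B = 541.9 N, T_C = 56.73 N.

T_B ≈ 542 N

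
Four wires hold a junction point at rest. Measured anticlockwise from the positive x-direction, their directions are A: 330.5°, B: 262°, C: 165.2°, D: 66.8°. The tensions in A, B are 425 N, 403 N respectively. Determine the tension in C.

T_C ≈ 534 N

Resolve: ΣF_x = 425 cos 330.5° + 403 cos 262° + T_C cos 165.2° + T_D cos 66.8° = 0.
        ΣF_y = 425 sin 330.5° + 403 sin 262° + T_C sin 165.2° + T_D sin 66.8° = 0.
The known terms sum to (313.8, -608.4) N, so -0.9668 T_C + 0.3939 T_D = -313.8 and 0.2554 T_C + 0.9191 T_D = 608.4.
Solving simultaneously: T_C = 533.8 N, T_D = 513.5 N.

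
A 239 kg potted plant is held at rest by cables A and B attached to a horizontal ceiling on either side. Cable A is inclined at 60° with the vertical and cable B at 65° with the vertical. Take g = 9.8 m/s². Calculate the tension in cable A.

Angles from the horizontal: cable A is 90° − 60° = 30°, cable B is 90° − 65° = 25°.
Weight W = 239 × 9.8 = 2342 N acts straight down.
Horizontal: T_A cos 30° = T_B cos 25°  →  T_B = 0.9556 T_A.
Vertical: T_A sin 30° + T_B sin 25° = 2342.
Substituting the horizontal relation into the vertical equation gives 0.9038 T_A = 2342, so T_A = 2591 N.

T_A ≈ 2590 N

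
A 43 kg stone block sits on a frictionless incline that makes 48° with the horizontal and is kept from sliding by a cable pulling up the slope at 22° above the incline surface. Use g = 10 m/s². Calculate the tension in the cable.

Take axes along and perpendicular to the incline. Weight components: W sin 48° = 319.6 N down-slope, W cos 48° = 287.7 N into the surface.
Along incline: T cos 22° = W sin 48° → T = 344.6 N.
Perpendicular: N = W cos 48° − T sin 22° = 158.6 N.

T ≈ 345 N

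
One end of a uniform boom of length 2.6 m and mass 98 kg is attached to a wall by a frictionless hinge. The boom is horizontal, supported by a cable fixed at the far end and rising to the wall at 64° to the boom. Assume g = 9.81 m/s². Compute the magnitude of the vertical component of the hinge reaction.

Take torques about the hinge: T sin 64° · 2.6 = 98×9.81×1.3 = 1249.8 N·m.
So T = 1249.8 / (0.8988 × 2.6) = 534.82 N.
ΣF_y = 0: H_y = (98×9.81) − T sin 64° = 961.38 − 480.69 = 480.69 N.

|H_y| ≈ 481 N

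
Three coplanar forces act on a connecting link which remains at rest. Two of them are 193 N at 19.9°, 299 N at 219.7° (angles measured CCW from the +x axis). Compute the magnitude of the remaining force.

Sum the known components: ΣF_x = -48.57 N, ΣF_y = -125.3 N.
For equilibrium the remaining force must supply (−ΣF_x, −ΣF_y) = (48.57, 125.3) N.
Magnitude = √((48.57)² + (125.3)²) = 134.4 N; direction = atan2(125.3, 48.57) = 68.8°.

F ≈ 134 N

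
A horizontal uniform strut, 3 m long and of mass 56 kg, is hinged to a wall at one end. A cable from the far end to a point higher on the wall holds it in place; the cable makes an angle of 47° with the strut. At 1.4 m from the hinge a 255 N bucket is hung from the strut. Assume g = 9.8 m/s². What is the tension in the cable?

Take torques about the hinge: T sin 47° · 3 = 56×9.8×1.5 + 255×1.4 = 1180.2 N·m.
So T = 1180.2 / (0.7314 × 3) = 537.91 N.

T ≈ 538 N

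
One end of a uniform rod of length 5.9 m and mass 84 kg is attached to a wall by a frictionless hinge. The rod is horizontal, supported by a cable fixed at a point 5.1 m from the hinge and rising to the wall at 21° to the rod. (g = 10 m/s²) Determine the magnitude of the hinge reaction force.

|H| ≈ 1310 N

Take torques about the hinge: T sin 21° · 5.1 = 84×10×2.95 = 2478 N·m.
So T = 2478 / (0.3584 × 5.1) = 1355.8 N.
ΣF_x = 0: H_x = T cos 21° = 1265.8 N.
ΣF_y = 0: H_y = (84×10) − T sin 21° = 840 − 485.88 = 354.12 N.
|H| = √(H_x² + H_y²) = √((1265.8)² + (354.12)²) = 1314.4 N.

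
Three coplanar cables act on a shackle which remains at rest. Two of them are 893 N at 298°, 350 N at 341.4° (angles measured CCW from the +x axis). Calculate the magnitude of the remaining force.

F ≈ 1170 N

Sum the known components: ΣF_x = 751 N, ΣF_y = -900.1 N.
For equilibrium the remaining force must supply (−ΣF_x, −ΣF_y) = (-751, 900.1) N.
Magnitude = √((-751)² + (900.1)²) = 1172 N; direction = atan2(900.1, -751) = 129.8°.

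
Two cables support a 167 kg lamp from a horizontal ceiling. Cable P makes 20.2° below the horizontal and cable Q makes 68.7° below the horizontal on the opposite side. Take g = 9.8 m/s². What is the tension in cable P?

T_P ≈ 595 N

Weight W = 167 × 9.8 = 1637 N acts straight down.
Horizontal: T_P cos 20.2° = T_Q cos 68.7°  →  T_Q = 2.584 T_P.
Vertical: T_P sin 20.2° + T_Q sin 68.7° = 1637.
Substituting the horizontal relation into the vertical equation gives 2.752 T_P = 1637, so T_P = 594.6 N.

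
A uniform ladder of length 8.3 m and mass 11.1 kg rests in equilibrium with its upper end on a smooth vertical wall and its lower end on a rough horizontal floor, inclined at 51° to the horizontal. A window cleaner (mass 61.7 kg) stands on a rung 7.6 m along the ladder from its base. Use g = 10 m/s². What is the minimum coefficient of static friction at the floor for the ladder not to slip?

ΣF_y = 0: N_floor = 11.1×10 + 61.7×10 = 728 N.
Torques about the foot: N_wall · 8.3 sin 51° = 11.1×10×4.15 cos 51° + 61.7×10×7.6 cos 51° → N_wall = 502.44 N.
ΣF_x = 0: f_floor = N_wall = 502.44 N.
μ_min = f_floor / N_floor = 502.44 / 728 = 0.6902.

μ_min ≈ 0.690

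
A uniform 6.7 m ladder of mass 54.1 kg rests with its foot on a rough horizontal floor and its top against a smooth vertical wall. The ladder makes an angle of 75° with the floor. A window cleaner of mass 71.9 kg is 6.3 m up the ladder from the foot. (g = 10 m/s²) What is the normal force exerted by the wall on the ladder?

Torques about the foot: N_wall · 6.7 sin 75° = 54.1×10×3.35 cos 75° + 71.9×10×6.3 cos 75° → N_wall = 253.63 N.

N_wall ≈ 254 N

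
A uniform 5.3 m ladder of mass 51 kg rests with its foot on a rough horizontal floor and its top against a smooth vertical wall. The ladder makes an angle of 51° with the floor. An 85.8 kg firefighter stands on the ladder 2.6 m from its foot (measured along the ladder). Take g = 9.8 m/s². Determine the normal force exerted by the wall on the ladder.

N_wall ≈ 536 N

Torques about the foot: N_wall · 5.3 sin 51° = 51×9.8×2.65 cos 51° + 85.8×9.8×2.6 cos 51° → N_wall = 536.39 N.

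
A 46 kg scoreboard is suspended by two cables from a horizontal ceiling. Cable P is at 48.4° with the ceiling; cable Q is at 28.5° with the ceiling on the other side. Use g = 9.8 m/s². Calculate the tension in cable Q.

T_Q ≈ 307 N

Weight W = 46 × 9.8 = 450.8 N acts straight down.
Horizontal: T_P cos 48.4° = T_Q cos 28.5°  →  T_P = 1.324 T_Q.
Vertical: T_P sin 48.4° + T_Q sin 28.5° = 450.8.
Substituting the horizontal relation into the vertical equation gives 1.467 T_Q = 450.8, so T_Q = 307.3 N.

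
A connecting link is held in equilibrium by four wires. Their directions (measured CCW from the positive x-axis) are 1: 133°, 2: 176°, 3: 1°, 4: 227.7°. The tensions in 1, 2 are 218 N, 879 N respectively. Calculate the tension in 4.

T_4 ≈ 328 N

Resolve: ΣF_x = 218 cos 133° + 879 cos 176° + T_3 cos 1° + T_4 cos 227.7° = 0.
        ΣF_y = 218 sin 133° + 879 sin 176° + T_3 sin 1° + T_4 sin 227.7° = 0.
The known terms sum to (-1026, 220.8) N, so 0.9998 T_3 − 0.6730 T_4 = 1026 and 0.0175 T_3 − 0.7396 T_4 = -220.8.
Solving simultaneously: T_3 = 1246 N, T_4 = 327.9 N.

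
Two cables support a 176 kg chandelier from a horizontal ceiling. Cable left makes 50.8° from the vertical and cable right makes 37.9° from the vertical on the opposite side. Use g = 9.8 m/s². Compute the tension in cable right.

T_right ≈ 1340 N

Angles from the horizontal: cable left is 90° − 50.8° = 39.2°, cable right is 90° − 37.9° = 52.1°.
Weight W = 176 × 9.8 = 1725 N acts straight down.
Horizontal: T_left cos 39.2° = T_right cos 52.1°  →  T_left = 0.7927 T_right.
Vertical: T_left sin 39.2° + T_right sin 52.1° = 1725.
Substituting the horizontal relation into the vertical equation gives 1.29 T_right = 1725, so T_right = 1337 N.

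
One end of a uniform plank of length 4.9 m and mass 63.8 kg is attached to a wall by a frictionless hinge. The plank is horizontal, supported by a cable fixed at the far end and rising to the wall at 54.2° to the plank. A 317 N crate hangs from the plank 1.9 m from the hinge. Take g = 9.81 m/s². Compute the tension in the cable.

Take torques about the hinge: T sin 54.2° · 4.9 = 63.8×9.81×2.45 + 317×1.9 = 2135.7 N·m.
So T = 2135.7 / (0.8111 × 4.9) = 537.39 N.

T ≈ 537 N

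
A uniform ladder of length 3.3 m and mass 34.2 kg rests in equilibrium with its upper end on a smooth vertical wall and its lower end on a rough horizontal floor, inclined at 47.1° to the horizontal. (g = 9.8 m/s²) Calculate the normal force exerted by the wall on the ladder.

Torques about the foot: N_wall · 3.3 sin 47.1° = 34.2×9.8×1.65 cos 47.1° → N_wall = 155.72 N.

N_wall ≈ 156 N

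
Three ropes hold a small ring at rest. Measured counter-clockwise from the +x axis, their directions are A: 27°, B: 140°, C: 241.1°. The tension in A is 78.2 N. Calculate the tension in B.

T_B ≈ 44.7 N

Resolve: ΣF_x = 78.2 cos 27° + T_B cos 140° + T_C cos 241.1° = 0.
        ΣF_y = 78.2 sin 27° + T_B sin 140° + T_C sin 241.1° = 0.
The known terms sum to (69.68, 35.5) N, so -0.7660 T_B − 0.4833 T_C = -69.68 and 0.6428 T_B − 0.8755 T_C = -35.5.
Solving simultaneously: T_B = 44.68 N, T_C = 73.36 N.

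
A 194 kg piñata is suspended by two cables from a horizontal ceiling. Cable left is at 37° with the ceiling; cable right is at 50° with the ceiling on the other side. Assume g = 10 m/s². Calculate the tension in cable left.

Weight W = 194 × 10 = 1940 N acts straight down.
Horizontal: T_left cos 37° = T_right cos 50°  →  T_right = 1.242 T_left.
Vertical: T_left sin 37° + T_right sin 50° = 1940.
Substituting the horizontal relation into the vertical equation gives 1.554 T_left = 1940, so T_left = 1249 N.

T_left ≈ 1250 N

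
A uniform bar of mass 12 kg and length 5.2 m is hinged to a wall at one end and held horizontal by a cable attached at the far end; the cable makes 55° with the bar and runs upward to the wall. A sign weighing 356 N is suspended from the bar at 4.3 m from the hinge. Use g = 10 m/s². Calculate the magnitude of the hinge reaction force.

|H| ≈ 276 N

Take torques about the hinge: T sin 55° · 5.2 = 12×10×2.6 + 356×4.3 = 1842.8 N·m.
So T = 1842.8 / (0.8192 × 5.2) = 432.62 N.
ΣF_x = 0: H_x = T cos 55° = 248.14 N.
ΣF_y = 0: H_y = (12×10 + 356) − T sin 55° = 476 − 354.38 = 121.62 N.
|H| = √(H_x² + H_y²) = √((248.14)² + (121.62)²) = 276.34 N.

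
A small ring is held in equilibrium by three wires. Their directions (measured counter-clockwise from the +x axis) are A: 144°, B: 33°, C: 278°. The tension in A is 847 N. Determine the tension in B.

T_B ≈ 672 N

Resolve: ΣF_x = 847 cos 144° + T_B cos 33° + T_C cos 278° = 0.
        ΣF_y = 847 sin 144° + T_B sin 33° + T_C sin 278° = 0.
The known terms sum to (-685.2, 497.9) N, so 0.8387 T_B + 0.1392 T_C = 685.2 and 0.5446 T_B − 0.9903 T_C = -497.9.
Solving simultaneously: T_B = 672.3 N, T_C = 872.5 N.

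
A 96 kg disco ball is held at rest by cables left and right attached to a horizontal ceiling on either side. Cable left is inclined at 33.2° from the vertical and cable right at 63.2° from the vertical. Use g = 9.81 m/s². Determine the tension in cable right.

T_right ≈ 519 N

Angles from the horizontal: cable left is 90° − 33.2° = 56.8°, cable right is 90° − 63.2° = 26.8°.
Weight W = 96 × 9.81 = 941.8 N acts straight down.
Horizontal: T_left cos 56.8° = T_right cos 26.8°  →  T_left = 1.63 T_right.
Vertical: T_left sin 56.8° + T_right sin 26.8° = 941.8.
Substituting the horizontal relation into the vertical equation gives 1.815 T_right = 941.8, so T_right = 518.9 N.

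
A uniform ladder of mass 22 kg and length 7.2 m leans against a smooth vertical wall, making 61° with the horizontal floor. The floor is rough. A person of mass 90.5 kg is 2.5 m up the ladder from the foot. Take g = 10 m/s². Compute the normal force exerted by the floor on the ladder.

N_floor ≈ 1120 N

ΣF_y = 0: N_floor = 22×10 + 90.5×10 = 1125 N.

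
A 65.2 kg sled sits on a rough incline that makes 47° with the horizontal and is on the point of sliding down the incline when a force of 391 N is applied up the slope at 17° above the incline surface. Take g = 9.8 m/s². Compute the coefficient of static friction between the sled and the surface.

μ ≈ 0.291

On the verge of sliding down the incline, friction is at its maximum μN and acts up the slope.
Perpendicular to incline: N = W cos 47° − P sin 17° = 435.8 − 114.3 = 321.5 N.
Along incline: P cos 17° + μN = W sin 47° → μ = (W sin 47° − P cos 17°) / N = 0.2905.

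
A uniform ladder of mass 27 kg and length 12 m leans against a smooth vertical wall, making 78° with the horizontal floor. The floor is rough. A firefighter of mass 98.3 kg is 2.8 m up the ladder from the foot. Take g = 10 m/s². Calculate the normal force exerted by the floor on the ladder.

ΣF_y = 0: N_floor = 27×10 + 98.3×10 = 1253 N.

N_floor ≈ 1250 N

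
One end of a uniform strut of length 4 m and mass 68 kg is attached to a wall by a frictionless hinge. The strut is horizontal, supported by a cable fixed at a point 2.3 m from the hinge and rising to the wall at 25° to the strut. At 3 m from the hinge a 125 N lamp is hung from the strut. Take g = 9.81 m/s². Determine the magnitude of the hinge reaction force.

|H| ≈ 1590 N

Take torques about the hinge: T sin 25° · 2.3 = 68×9.81×2 + 125×3 = 1709.2 N·m.
So T = 1709.2 / (0.4226 × 2.3) = 1758.4 N.
ΣF_x = 0: H_x = T cos 25° = 1593.6 N.
ΣF_y = 0: H_y = (68×9.81 + 125) − T sin 25° = 792.08 − 743.11 = 48.967 N.
|H| = √(H_x² + H_y²) = √((1593.6)² + (48.967)²) = 1594.4 N.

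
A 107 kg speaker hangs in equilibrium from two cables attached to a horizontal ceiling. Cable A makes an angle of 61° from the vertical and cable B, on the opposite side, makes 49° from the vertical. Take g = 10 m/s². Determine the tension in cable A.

Angles from the horizontal: cable A is 90° − 61° = 29°, cable B is 90° − 49° = 41°.
Weight W = 107 × 10 = 1070 N acts straight down.
Horizontal: T_A cos 29° = T_B cos 41°  →  T_B = 1.159 T_A.
Vertical: T_A sin 29° + T_B sin 41° = 1070.
Substituting the horizontal relation into the vertical equation gives 1.245 T_A = 1070, so T_A = 859.4 N.

T_A ≈ 859 N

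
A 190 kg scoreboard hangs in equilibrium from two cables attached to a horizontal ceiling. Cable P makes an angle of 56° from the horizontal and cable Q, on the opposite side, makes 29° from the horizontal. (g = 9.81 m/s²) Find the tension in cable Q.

T_Q ≈ 1050 N

Weight W = 190 × 9.81 = 1864 N acts straight down.
Horizontal: T_P cos 56° = T_Q cos 29°  →  T_P = 1.564 T_Q.
Vertical: T_P sin 56° + T_Q sin 29° = 1864.
Substituting the horizontal relation into the vertical equation gives 1.781 T_Q = 1864, so T_Q = 1046 N.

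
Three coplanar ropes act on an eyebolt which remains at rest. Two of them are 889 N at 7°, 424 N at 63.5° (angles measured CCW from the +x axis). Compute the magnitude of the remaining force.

Sum the known components: ΣF_x = 1072 N, ΣF_y = 487.8 N.
For equilibrium the remaining force must supply (−ΣF_x, −ΣF_y) = (-1072, -487.8) N.
Magnitude = √((-1072)² + (-487.8)²) = 1177 N; direction = atan2(-487.8, -1072) = 204.5°.

F ≈ 1180 N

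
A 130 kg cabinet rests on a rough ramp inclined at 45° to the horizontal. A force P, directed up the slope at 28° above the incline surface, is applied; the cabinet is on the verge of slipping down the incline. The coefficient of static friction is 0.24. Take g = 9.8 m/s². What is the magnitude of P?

On the verge of sliding down the incline, friction equals μN and acts up the slope.
Perpendicular: N + P sin 28° = W cos 45° = 900.9 N.
Along incline: P cos 28° + μN = W sin 45° with W sin 45° = 900.9 N.
Solving the pair for P and N: P = 888.8 N, N = 483.6 N (and f = μN = 116.1 N).

P ≈ 889 N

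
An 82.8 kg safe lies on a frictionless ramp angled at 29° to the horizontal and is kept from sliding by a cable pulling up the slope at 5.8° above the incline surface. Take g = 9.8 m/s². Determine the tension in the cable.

T ≈ 395 N

Take axes along and perpendicular to the incline. Weight components: W sin 29° = 393.4 N down-slope, W cos 29° = 709.7 N into the surface.
Along incline: T cos 5.8° = W sin 29° → T = 395.4 N.
Perpendicular: N = W cos 29° − T sin 5.8° = 669.7 N.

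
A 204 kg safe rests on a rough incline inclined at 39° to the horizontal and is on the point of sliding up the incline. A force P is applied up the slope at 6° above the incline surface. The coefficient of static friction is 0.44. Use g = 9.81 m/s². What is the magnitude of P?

P ≈ 1870 N

On the verge of sliding up the incline, friction equals μN and acts down the slope.
Perpendicular: N + P sin 6° = W cos 39° = 1555 N.
Along incline: P cos 6° = W sin 39° + μN  with W sin 39° = 1259 N.
Solving the pair for P and N: P = 1868 N, N = 1360 N (and f = μN = 598.4 N).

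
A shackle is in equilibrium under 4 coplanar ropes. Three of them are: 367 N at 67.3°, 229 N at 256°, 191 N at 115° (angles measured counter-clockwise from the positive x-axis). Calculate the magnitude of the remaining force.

F ≈ 290 N

Sum the known components: ΣF_x = 5.507 N, ΣF_y = 289.5 N.
For equilibrium the remaining force must supply (−ΣF_x, −ΣF_y) = (-5.507, -289.5) N.
Magnitude = √((-5.507)² + (-289.5)²) = 289.5 N; direction = atan2(-289.5, -5.507) = 268.9°.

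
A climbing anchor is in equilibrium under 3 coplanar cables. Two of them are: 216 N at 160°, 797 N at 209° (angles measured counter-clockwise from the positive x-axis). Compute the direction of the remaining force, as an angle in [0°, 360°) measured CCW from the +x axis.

θ ≈ 19.1°

Sum the known components: ΣF_x = -900 N, ΣF_y = -312.5 N.
For equilibrium the remaining force must supply (−ΣF_x, −ΣF_y) = (900, 312.5) N.
Magnitude = √((900)² + (312.5)²) = 952.8 N; direction = atan2(312.5, 900) = 19.1°.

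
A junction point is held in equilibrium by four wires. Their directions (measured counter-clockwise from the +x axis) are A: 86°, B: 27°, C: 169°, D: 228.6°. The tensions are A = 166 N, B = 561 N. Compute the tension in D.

Resolve: ΣF_x = 166 cos 86° + 561 cos 27° + T_C cos 169° + T_D cos 228.6° = 0.
        ΣF_y = 166 sin 86° + 561 sin 27° + T_C sin 169° + T_D sin 228.6° = 0.
The known terms sum to (511.4, 420.3) N, so -0.9816 T_C − 0.6613 T_D = -511.4 and 0.1908 T_C − 0.7501 T_D = -420.3.
Solving simultaneously: T_C = 122.5 N, T_D = 591.5 N.

T_D ≈ 591 N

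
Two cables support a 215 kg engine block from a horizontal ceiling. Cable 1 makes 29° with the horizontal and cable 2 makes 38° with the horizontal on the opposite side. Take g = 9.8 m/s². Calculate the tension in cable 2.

Weight W = 215 × 9.8 = 2107 N acts straight down.
Horizontal: T_1 cos 29° = T_2 cos 38°  →  T_1 = 0.901 T_2.
Vertical: T_1 sin 29° + T_2 sin 38° = 2107.
Substituting the horizontal relation into the vertical equation gives 1.052 T_2 = 2107, so T_2 = 2002 N.

T_2 ≈ 2000 N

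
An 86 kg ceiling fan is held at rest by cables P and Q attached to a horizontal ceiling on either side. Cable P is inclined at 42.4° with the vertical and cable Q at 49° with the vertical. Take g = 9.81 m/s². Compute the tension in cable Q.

Angles from the horizontal: cable P is 90° − 42.4° = 47.6°, cable Q is 90° − 49° = 41°.
Weight W = 86 × 9.81 = 843.7 N acts straight down.
Horizontal: T_P cos 47.6° = T_Q cos 41°  →  T_P = 1.119 T_Q.
Vertical: T_P sin 47.6° + T_Q sin 41° = 843.7.
Substituting the horizontal relation into the vertical equation gives 1.483 T_Q = 843.7, so T_Q = 569.1 N.

T_Q ≈ 569 N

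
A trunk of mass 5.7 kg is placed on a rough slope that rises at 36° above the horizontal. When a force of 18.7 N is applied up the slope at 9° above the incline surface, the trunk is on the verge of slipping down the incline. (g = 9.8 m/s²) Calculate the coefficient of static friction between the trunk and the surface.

On the verge of sliding down the incline, friction is at its maximum μN and acts up the slope.
Perpendicular to incline: N = W cos 36° − P sin 9° = 45.19 − 2.925 = 42.27 N.
Along incline: P cos 9° + μN = W sin 36° → μ = (W sin 36° − P cos 9°) / N = 0.3398.

μ ≈ 0.340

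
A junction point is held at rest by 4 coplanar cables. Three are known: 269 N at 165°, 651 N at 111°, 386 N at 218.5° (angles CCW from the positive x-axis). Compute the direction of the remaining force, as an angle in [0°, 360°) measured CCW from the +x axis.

θ ≈ 331°

Sum the known components: ΣF_x = -795.2 N, ΣF_y = 437.1 N.
For equilibrium the remaining force must supply (−ΣF_x, −ΣF_y) = (795.2, -437.1) N.
Magnitude = √((795.2)² + (-437.1)²) = 907.4 N; direction = atan2(-437.1, 795.2) = 331.2°.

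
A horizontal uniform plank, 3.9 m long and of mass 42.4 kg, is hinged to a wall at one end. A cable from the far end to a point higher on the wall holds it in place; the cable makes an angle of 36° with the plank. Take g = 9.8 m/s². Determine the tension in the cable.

T ≈ 353 N

Take torques about the hinge: T sin 36° · 3.9 = 42.4×9.8×1.95 = 810.26 N·m.
So T = 810.26 / (0.5878 × 3.9) = 353.46 N.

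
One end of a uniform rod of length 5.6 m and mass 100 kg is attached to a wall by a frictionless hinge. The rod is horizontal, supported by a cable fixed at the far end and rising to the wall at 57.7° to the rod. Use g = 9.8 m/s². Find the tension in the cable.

Take torques about the hinge: T sin 57.7° · 5.6 = 100×9.8×2.8 = 2744 N·m.
So T = 2744 / (0.8453 × 5.6) = 579.7 N.

T ≈ 580 N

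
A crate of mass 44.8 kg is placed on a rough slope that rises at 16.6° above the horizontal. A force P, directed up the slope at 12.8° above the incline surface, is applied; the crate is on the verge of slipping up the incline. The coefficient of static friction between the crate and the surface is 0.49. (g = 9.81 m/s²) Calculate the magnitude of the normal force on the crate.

On the verge of sliding up the incline, friction equals μN and acts down the slope.
Perpendicular: N + P sin 12.8° = W cos 16.6° = 421.2 N.
Along incline: P cos 12.8° = W sin 16.6° + μN  with W sin 16.6° = 125.6 N.
Solving the pair for P and N: P = 306.3 N, N = 353.3 N (and f = μN = 173.1 N).

N ≈ 353 N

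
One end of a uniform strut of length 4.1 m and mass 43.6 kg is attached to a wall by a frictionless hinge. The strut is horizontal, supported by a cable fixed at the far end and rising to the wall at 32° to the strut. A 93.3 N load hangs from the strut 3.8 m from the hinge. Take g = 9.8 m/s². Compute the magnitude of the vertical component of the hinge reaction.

|H_y| ≈ 220 N

Take torques about the hinge: T sin 32° · 4.1 = 43.6×9.8×2.05 + 93.3×3.8 = 1230.5 N·m.
So T = 1230.5 / (0.5299 × 4.1) = 566.34 N.
ΣF_y = 0: H_y = (43.6×9.8 + 93.3) − T sin 32° = 520.58 − 300.11 = 220.47 N.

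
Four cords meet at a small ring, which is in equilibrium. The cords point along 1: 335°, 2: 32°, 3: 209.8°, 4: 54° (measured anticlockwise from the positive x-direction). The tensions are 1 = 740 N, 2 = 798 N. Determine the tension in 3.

Resolve: ΣF_x = 740 cos 335° + 798 cos 32° + T_3 cos 209.8° + T_4 cos 54° = 0.
        ΣF_y = 740 sin 335° + 798 sin 32° + T_3 sin 209.8° + T_4 sin 54° = 0.
The known terms sum to (1347, 110.1) N, so -0.8678 T_3 + 0.5878 T_4 = -1347 and -0.4970 T_3 + 0.8090 T_4 = -110.1.
Solving simultaneously: T_3 = 2501 N, T_4 = 1400 N.

T_3 ≈ 2500 N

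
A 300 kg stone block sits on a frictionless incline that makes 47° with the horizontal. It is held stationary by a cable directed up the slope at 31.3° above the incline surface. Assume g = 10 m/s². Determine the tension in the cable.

T ≈ 2570 N

Take axes along and perpendicular to the incline. Weight components: W sin 47° = 2194 N down-slope, W cos 47° = 2046 N into the surface.
Along incline: T cos 31.3° = W sin 47° → T = 2568 N.
Perpendicular: N = W cos 47° − T sin 31.3° = 712 N.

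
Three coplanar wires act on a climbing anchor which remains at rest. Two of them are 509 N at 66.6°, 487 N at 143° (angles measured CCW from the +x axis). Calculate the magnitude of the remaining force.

Sum the known components: ΣF_x = -186.8 N, ΣF_y = 760.2 N.
For equilibrium the remaining force must supply (−ΣF_x, −ΣF_y) = (186.8, -760.2) N.
Magnitude = √((186.8)² + (-760.2)²) = 782.8 N; direction = atan2(-760.2, 186.8) = 283.8°.

F ≈ 783 N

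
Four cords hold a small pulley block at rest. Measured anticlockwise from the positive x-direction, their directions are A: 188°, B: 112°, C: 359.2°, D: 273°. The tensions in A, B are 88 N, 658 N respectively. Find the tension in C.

Resolve: ΣF_x = 88 cos 188° + 658 cos 112° + T_C cos 359.2° + T_D cos 273° = 0.
        ΣF_y = 88 sin 188° + 658 sin 112° + T_C sin 359.2° + T_D sin 273° = 0.
The known terms sum to (-333.6, 597.8) N, so 0.9999 T_C + 0.0523 T_D = 333.6 and -0.0140 T_C − 0.9986 T_D = -597.8.
Solving simultaneously: T_C = 302.6 N, T_D = 594.4 N.

T_C ≈ 303 N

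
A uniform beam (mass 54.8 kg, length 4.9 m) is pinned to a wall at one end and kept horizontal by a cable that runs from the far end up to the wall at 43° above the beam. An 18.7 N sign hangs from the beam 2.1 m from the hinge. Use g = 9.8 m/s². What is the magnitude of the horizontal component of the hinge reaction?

Take torques about the hinge: T sin 43° · 4.9 = 54.8×9.8×2.45 + 18.7×2.1 = 1355 N·m.
So T = 1355 / (0.6820 × 4.9) = 405.48 N.
ΣF_x = 0: H_x = T cos 43° = 296.55 N.

H_x ≈ 297 N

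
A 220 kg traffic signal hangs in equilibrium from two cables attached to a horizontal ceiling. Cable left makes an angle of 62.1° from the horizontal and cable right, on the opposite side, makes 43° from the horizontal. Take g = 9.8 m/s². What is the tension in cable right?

T_right ≈ 1040 N

Weight W = 220 × 9.8 = 2156 N acts straight down.
Horizontal: T_left cos 62.1° = T_right cos 43°  →  T_left = 1.563 T_right.
Vertical: T_left sin 62.1° + T_right sin 43° = 2156.
Substituting the horizontal relation into the vertical equation gives 2.063 T_right = 2156, so T_right = 1045 N.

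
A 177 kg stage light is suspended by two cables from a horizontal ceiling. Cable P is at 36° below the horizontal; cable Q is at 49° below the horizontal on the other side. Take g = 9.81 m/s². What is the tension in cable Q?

Weight W = 177 × 9.81 = 1736 N acts straight down.
Horizontal: T_P cos 36° = T_Q cos 49°  →  T_P = 0.8109 T_Q.
Vertical: T_P sin 36° + T_Q sin 49° = 1736.
Substituting the horizontal relation into the vertical equation gives 1.231 T_Q = 1736, so T_Q = 1410 N.

T_Q ≈ 1410 N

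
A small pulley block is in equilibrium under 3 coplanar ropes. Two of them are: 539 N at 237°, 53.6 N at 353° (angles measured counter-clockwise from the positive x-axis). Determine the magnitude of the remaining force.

Sum the known components: ΣF_x = -240.4 N, ΣF_y = -458.6 N.
For equilibrium the remaining force must supply (−ΣF_x, −ΣF_y) = (240.4, 458.6) N.
Magnitude = √((240.4)² + (458.6)²) = 517.7 N; direction = atan2(458.6, 240.4) = 62.3°.

F ≈ 518 N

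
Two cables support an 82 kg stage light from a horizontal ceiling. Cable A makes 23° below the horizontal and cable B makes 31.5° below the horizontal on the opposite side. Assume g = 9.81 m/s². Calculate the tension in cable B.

Weight W = 82 × 9.81 = 804.4 N acts straight down.
Horizontal: T_A cos 23° = T_B cos 31.5°  →  T_A = 0.9263 T_B.
Vertical: T_A sin 23° + T_B sin 31.5° = 804.4.
Substituting the horizontal relation into the vertical equation gives 0.8844 T_B = 804.4, so T_B = 909.5 N.

T_B ≈ 910 N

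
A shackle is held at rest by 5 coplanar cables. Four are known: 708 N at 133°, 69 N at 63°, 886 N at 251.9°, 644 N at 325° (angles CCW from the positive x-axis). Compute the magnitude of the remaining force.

Sum the known components: ΣF_x = -199.3 N, ΣF_y = -632.3 N.
For equilibrium the remaining force must supply (−ΣF_x, −ΣF_y) = (199.3, 632.3) N.
Magnitude = √((199.3)² + (632.3)²) = 662.9 N; direction = atan2(632.3, 199.3) = 72.5°.

F ≈ 663 N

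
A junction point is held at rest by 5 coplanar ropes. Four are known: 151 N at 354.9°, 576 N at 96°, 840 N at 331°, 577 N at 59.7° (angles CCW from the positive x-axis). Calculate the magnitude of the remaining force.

F ≈ 1290 N

Sum the known components: ΣF_x = 1116 N, ΣF_y = 650.4 N.
For equilibrium the remaining force must supply (−ΣF_x, −ΣF_y) = (-1116, -650.4) N.
Magnitude = √((-1116)² + (-650.4)²) = 1292 N; direction = atan2(-650.4, -1116) = 210.2°.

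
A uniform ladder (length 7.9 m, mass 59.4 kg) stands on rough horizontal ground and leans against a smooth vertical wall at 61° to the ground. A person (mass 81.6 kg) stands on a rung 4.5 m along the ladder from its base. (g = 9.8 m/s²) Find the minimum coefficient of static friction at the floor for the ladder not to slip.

ΣF_y = 0: N_floor = 59.4×9.8 + 81.6×9.8 = 1381.8 N.
Torques about the foot: N_wall · 7.9 sin 61° = 59.4×9.8×3.95 cos 61° + 81.6×9.8×4.5 cos 61° → N_wall = 413.83 N.
ΣF_x = 0: f_floor = N_wall = 413.83 N.
μ_min = f_floor / N_floor = 413.83 / 1381.8 = 0.2995.

μ_min ≈ 0.299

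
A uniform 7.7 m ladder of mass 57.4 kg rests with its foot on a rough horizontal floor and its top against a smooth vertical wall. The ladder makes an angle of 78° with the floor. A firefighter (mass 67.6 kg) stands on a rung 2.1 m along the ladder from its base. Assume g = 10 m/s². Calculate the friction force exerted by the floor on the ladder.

Torques about the foot: N_wall · 7.7 sin 78° = 57.4×10×3.85 cos 78° + 67.6×10×2.1 cos 78° → N_wall = 100.19 N.
ΣF_x = 0: f_floor = N_wall = 100.19 N.

f ≈ 100 N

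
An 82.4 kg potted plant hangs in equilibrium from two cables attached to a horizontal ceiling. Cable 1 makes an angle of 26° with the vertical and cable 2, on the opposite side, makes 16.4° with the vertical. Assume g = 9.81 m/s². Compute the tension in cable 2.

Angles from the horizontal: cable 1 is 90° − 26° = 64°, cable 2 is 90° − 16.4° = 73.6°.
Weight W = 82.4 × 9.81 = 808.3 N acts straight down.
Horizontal: T_1 cos 64° = T_2 cos 73.6°  →  T_1 = 0.6441 T_2.
Vertical: T_1 sin 64° + T_2 sin 73.6° = 808.3.
Substituting the horizontal relation into the vertical equation gives 1.538 T_2 = 808.3, so T_2 = 525.5 N.

T_2 ≈ 526 N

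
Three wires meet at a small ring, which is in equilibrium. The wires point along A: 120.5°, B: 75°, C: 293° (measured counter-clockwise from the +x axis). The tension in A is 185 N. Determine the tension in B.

T_B ≈ 39.2 N

Resolve: ΣF_x = 185 cos 120.5° + T_B cos 75° + T_C cos 293° = 0.
        ΣF_y = 185 sin 120.5° + T_B sin 75° + T_C sin 293° = 0.
The known terms sum to (-93.89, 159.4) N, so 0.2588 T_B + 0.3907 T_C = 93.89 and 0.9659 T_B − 0.9205 T_C = -159.4.
Solving simultaneously: T_B = 39.22 N, T_C = 214.3 N.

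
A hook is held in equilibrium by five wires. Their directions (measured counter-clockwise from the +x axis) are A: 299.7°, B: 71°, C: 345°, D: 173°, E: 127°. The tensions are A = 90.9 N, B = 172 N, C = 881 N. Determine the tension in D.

T_D ≈ 936 N

Resolve: ΣF_x = 90.9 cos 299.7° + 172 cos 71° + 881 cos 345° + T_D cos 173° + T_E cos 127° = 0.
        ΣF_y = 90.9 sin 299.7° + 172 sin 71° + 881 sin 345° + T_D sin 173° + T_E sin 127° = 0.
The known terms sum to (952, -144.3) N, so -0.9925 T_D − 0.6018 T_E = -952 and 0.1219 T_D + 0.7986 T_E = 144.3.
Solving simultaneously: T_D = 936.2 N, T_E = 37.88 N.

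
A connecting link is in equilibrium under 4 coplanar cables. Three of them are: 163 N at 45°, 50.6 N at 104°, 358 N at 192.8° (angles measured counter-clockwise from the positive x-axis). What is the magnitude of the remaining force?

Sum the known components: ΣF_x = -246.1 N, ΣF_y = 85.04 N.
For equilibrium the remaining force must supply (−ΣF_x, −ΣF_y) = (246.1, -85.04) N.
Magnitude = √((246.1)² + (-85.04)²) = 260.4 N; direction = atan2(-85.04, 246.1) = 340.9°.

F ≈ 260 N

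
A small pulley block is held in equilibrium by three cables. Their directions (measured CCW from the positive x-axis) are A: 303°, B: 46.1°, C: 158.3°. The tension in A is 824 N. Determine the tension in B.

Resolve: ΣF_x = 824 cos 303° + T_B cos 46.1° + T_C cos 158.3° = 0.
        ΣF_y = 824 sin 303° + T_B sin 46.1° + T_C sin 158.3° = 0.
The known terms sum to (448.8, -691.1) N, so 0.6934 T_B − 0.9291 T_C = -448.8 and 0.7206 T_B + 0.3697 T_C = 691.1.
Solving simultaneously: T_B = 514.3 N, T_C = 866.8 N.

T_B ≈ 514 N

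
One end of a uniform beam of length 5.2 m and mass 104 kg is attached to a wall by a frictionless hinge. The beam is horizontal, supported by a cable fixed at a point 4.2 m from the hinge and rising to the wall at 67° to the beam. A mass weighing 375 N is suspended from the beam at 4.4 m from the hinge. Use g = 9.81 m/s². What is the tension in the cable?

Take torques about the hinge: T sin 67° · 4.2 = 104×9.81×2.6 + 375×4.4 = 4302.6 N·m.
So T = 4302.6 / (0.9205 × 4.2) = 1112.9 N.

T ≈ 1110 N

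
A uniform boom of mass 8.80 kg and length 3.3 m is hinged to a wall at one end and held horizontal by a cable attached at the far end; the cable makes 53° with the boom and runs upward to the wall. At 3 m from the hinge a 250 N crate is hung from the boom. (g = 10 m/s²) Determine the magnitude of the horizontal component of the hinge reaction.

Take torques about the hinge: T sin 53° · 3.3 = 8.80×10×1.65 + 250×3 = 895.2 N·m.
So T = 895.2 / (0.7986 × 3.3) = 339.67 N.
ΣF_x = 0: H_x = T cos 53° = 204.42 N.

H_x ≈ 204 N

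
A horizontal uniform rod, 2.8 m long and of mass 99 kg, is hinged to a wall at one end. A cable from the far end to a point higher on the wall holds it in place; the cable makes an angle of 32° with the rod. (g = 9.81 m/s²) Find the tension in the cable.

T ≈ 916 N

Take torques about the hinge: T sin 32° · 2.8 = 99×9.81×1.4 = 1359.7 N·m.
So T = 1359.7 / (0.5299 × 2.8) = 916.36 N.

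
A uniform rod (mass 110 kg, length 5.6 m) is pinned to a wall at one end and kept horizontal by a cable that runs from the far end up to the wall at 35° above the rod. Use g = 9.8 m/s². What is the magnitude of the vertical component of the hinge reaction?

Take torques about the hinge: T sin 35° · 5.6 = 110×9.8×2.8 = 3018.4 N·m.
So T = 3018.4 / (0.5736 × 5.6) = 939.72 N.
ΣF_y = 0: H_y = (110×9.8) − T sin 35° = 1078 − 539 = 539 N.

|H_y| ≈ 539 N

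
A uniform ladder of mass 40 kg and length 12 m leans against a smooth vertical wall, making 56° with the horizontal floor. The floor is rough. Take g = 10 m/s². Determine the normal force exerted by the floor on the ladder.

N_floor ≈ 400 N

ΣF_y = 0: N_floor = 40×10 = 400 N.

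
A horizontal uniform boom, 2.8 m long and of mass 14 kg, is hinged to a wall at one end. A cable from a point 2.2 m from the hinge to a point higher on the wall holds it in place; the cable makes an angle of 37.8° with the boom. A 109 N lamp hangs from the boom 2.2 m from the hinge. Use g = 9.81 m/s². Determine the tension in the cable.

T ≈ 320 N

Take torques about the hinge: T sin 37.8° · 2.2 = 14×9.81×1.4 + 109×2.2 = 432.08 N·m.
So T = 432.08 / (0.6129 × 2.2) = 320.44 N.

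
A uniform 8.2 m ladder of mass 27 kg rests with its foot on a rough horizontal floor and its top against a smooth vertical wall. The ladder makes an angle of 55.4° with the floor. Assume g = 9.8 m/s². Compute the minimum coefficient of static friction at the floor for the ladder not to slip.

ΣF_y = 0: N_floor = 27×9.8 = 264.6 N.
Torques about the foot: N_wall · 8.2 sin 55.4° = 27×9.8×4.1 cos 55.4° → N_wall = 91.268 N.
ΣF_x = 0: f_floor = N_wall = 91.268 N.
μ_min = f_floor / N_floor = 91.268 / 264.6 = 0.3449.

μ_min ≈ 0.345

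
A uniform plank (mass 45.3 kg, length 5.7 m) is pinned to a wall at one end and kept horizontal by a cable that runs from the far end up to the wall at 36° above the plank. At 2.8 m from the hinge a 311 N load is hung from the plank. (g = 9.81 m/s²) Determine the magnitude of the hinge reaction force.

Take torques about the hinge: T sin 36° · 5.7 = 45.3×9.81×2.85 + 311×2.8 = 2137.3 N·m.
So T = 2137.3 / (0.5878 × 5.7) = 637.93 N.
ΣF_x = 0: H_x = T cos 36° = 516.1 N.
ΣF_y = 0: H_y = (45.3×9.81 + 311) − T sin 36° = 755.39 − 374.97 = 380.42 N.
|H| = √(H_x² + H_y²) = √((516.1)² + (380.42)²) = 641.16 N.

|H| ≈ 641 N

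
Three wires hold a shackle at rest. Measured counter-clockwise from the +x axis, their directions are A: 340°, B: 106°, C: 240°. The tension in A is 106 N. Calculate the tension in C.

Resolve: ΣF_x = 106 cos 340° + T_B cos 106° + T_C cos 240° = 0.
        ΣF_y = 106 sin 340° + T_B sin 106° + T_C sin 240° = 0.
The known terms sum to (99.61, -36.25) N, so -0.2756 T_B − 0.5000 T_C = -99.61 and 0.9613 T_B − 0.8660 T_C = 36.25.
Solving simultaneously: T_B = 145.1 N, T_C = 119.2 N.

T_C ≈ 119 N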